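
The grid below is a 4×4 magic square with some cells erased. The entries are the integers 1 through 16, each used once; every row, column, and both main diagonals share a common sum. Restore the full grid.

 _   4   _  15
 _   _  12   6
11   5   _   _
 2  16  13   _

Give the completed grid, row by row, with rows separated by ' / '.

14 4 1 15 / 7 9 12 6 / 11 5 8 10 / 2 16 13 3

The entries are 1 through 16, which sum to 136, so each line sums to 136/4 = 34.
Row 4 must total 34; the given cells sum to 31, so (4,4) = 3.
Column 2 needs 34; the known cells sum to 25, so (2,2) = 9.
Column 4 needs 34; the known cells sum to 24, so (3,4) = 10.
Row 2 must total 34; the given cells sum to 27, so (2,1) = 7.
Using row 3: 11 + 5 + 10 + ? → (3,3) = 34 − 26 = 8.
Column 1: 7 + 11 + 2 + ? = 34, so (1,1) = 14.
Column 3 must total 34; the given cells sum to 33, so (1,3) = 1.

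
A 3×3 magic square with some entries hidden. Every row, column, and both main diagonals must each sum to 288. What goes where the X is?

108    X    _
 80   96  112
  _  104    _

88

Column 1: 108 + 80 + ? = 288, so (3,1) = 100.
Column 2: 96 + 104 + ? = 288, so (1,2) = 88.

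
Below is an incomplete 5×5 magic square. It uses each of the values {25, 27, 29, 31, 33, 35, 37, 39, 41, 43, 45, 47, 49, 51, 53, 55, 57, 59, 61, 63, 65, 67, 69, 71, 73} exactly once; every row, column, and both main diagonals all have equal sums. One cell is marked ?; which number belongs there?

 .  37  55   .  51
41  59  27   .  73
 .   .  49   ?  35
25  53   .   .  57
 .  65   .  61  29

67

The 25 entries sum to 1225, so each line sums to 1225/5 = 245.
Using row 2: 41 + 59 + 27 + 73 + ? → (2,4) = 245 − 200 = 45.
Column 2 must total 245; the given cells sum to 214, so (3,2) = 31.
Anti-diagonal: 51 + 45 + 49 + 53 + ? = 245, so (5,1) = 47.
The remaining cell in row 5 is (5,3) = 245 − 202 = 43.
The remaining cell in column 3 is (4,3) = 245 − 174 = 71.
The remaining cell in row 4 is (4,4) = 245 − 206 = 39.
Main diagonal: 59 + 49 + 39 + 29 + ? = 245, so (1,1) = 69.
Row 1 must total 245; the given cells sum to 212, so (1,4) = 33.
Using column 1: 69 + 41 + 25 + 47 + ? → (3,1) = 245 − 182 = 63.
From column 4, 245 − (33 + 45 + 39 + 61) gives (3,4) = 67.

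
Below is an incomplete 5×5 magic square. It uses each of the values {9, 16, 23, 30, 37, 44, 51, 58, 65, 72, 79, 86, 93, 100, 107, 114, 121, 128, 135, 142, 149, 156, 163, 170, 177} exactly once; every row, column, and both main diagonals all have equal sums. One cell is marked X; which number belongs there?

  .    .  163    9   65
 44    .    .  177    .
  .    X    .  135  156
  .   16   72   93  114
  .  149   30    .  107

The 25 entries sum to 2325, so each line sums to 2325/5 = 465.
Using row 4: 16 + 72 + 93 + 114 + ? → (4,1) = 465 − 295 = 170.
Column 4 needs 465; the known cells sum to 414, so (5,4) = 51.
Column 5 needs 465; the known cells sum to 442, so (2,5) = 23.
The remaining cell in row 5 is (5,1) = 465 − 337 = 128.
From anti-diagonal, 465 − (65 + 177 + 16 + 128) gives (3,3) = 79.
The remaining cell in column 3 is (2,3) = 465 − 344 = 121.
The remaining cell in row 2 is (2,2) = 465 − 365 = 100.
Main diagonal needs 465; the known cells sum to 379, so (1,1) = 86.
From row 1, 465 − (86 + 163 + 9 + 65) gives (1,2) = 142.
Column 1: 86 + 44 + 170 + 128 + ? = 465, so (3,1) = 37.
The remaining cell in column 2 is (3,2) = 465 − 407 = 58.

58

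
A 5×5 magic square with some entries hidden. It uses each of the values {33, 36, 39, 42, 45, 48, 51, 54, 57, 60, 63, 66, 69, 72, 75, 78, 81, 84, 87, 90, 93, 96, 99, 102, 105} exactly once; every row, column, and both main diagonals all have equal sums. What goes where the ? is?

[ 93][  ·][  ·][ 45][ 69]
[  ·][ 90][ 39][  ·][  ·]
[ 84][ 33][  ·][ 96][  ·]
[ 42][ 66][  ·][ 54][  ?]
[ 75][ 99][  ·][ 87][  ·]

78

The 25 entries sum to 1725, so each line sums to 1725/5 = 345.
Column 1: 93 + 84 + 42 + 75 + ? = 345, so (2,1) = 51.
Using column 2: 90 + 33 + 66 + 99 + ? → (1,2) = 345 − 288 = 57.
Column 4 needs 345; the known cells sum to 282, so (2,4) = 63.
Using anti-diagonal: 69 + 63 + 66 + 75 + ? → (3,3) = 345 − 273 = 72.
The remaining cell in row 1 is (1,3) = 345 − 264 = 81.
From row 2, 345 − (51 + 90 + 39 + 63) gives (2,5) = 102.
Row 3 needs 345; the known cells sum to 285, so (3,5) = 60.
Main diagonal: 93 + 90 + 72 + 54 + ? = 345, so (5,5) = 36.
Row 5 must total 345; the given cells sum to 297, so (5,3) = 48.
From column 3, 345 − (81 + 39 + 72 + 48) gives (4,3) = 105.
The remaining cell in column 5 is (4,5) = 345 − 267 = 78.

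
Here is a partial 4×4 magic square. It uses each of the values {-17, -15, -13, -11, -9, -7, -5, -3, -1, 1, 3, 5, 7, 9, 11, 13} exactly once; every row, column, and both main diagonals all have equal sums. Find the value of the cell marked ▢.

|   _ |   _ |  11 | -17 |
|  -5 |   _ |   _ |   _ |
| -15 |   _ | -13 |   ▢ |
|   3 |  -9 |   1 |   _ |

The 16 entries sum to -32, so each line sums to -32/4 = -8.
The remaining cell in row 4 is (4,4) = -8 − (-5) = -3.
From column 1, -8 − (-5 + (-15) + 3) gives (1,1) = 9.
The remaining cell in column 3 is (2,3) = -8 − (-1) = -7.
Main diagonal must total -8; the given cells sum to -7, so (2,2) = -1.
Anti-diagonal: -17 + (-7) + 3 + ? = -8, so (3,2) = 13.
Row 1: 9 + 11 + (-17) + ? = -8, so (1,2) = -11.
Row 2 must total -8; the given cells sum to -13, so (2,4) = 5.
Row 3 must total -8; the given cells sum to -15, so (3,4) = 7.

7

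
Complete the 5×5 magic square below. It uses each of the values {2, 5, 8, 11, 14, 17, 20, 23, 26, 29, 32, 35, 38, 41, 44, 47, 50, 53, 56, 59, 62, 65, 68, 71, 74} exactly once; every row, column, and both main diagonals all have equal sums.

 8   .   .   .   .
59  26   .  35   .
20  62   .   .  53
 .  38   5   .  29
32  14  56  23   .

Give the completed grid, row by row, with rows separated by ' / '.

8 50 17 74 41 / 59 26 68 35 2 / 20 62 44 11 53 / 71 38 5 47 29 / 32 14 56 23 65

The 25 entries sum to 950, so each line sums to 950/5 = 190.
From row 5, 190 − (32 + 14 + 56 + 23) gives (5,5) = 65.
Column 1: 8 + 59 + 20 + 32 + ? = 190, so (4,1) = 71.
From column 2, 190 − (26 + 62 + 38 + 14) gives (1,2) = 50.
The remaining cell in row 4 is (4,4) = 190 − 143 = 47.
Main diagonal must total 190; the given cells sum to 146, so (3,3) = 44.
The remaining cell in anti-diagonal is (1,5) = 190 − 149 = 41.
Using row 3: 20 + 62 + 44 + 53 + ? → (3,4) = 190 − 179 = 11.
Column 4 needs 190; the known cells sum to 116, so (1,4) = 74.
Column 5 needs 190; the known cells sum to 188, so (2,5) = 2.
Row 1 must total 190; the given cells sum to 173, so (1,3) = 17.
Using row 2: 59 + 26 + 35 + 2 + ? → (2,3) = 190 − 122 = 68.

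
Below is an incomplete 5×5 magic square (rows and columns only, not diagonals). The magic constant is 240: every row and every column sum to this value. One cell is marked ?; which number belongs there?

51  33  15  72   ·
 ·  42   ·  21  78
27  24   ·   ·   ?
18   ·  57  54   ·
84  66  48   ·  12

Row 1 must total 240; the given cells sum to 171, so (1,5) = 69.
The remaining cell in row 5 is (5,4) = 240 − 210 = 30.
From column 1, 240 − (51 + 27 + 18 + 84) gives (2,1) = 60.
Column 2 needs 240; the known cells sum to 165, so (4,2) = 75.
Using column 4: 72 + 21 + 54 + 30 + ? → (3,4) = 240 − 177 = 63.
Row 2 needs 240; the known cells sum to 201, so (2,3) = 39.
Using row 4: 18 + 75 + 57 + 54 + ? → (4,5) = 240 − 204 = 36.
Column 3: 15 + 39 + 57 + 48 + ? = 240, so (3,3) = 81.
Using column 5: 69 + 78 + 36 + 12 + ? → (3,5) = 240 − 195 = 45.

45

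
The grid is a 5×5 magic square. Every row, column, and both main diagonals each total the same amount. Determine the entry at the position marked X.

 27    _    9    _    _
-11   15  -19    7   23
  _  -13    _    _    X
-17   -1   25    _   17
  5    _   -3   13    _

Row 2 is complete and sums to 15; that is the magic constant.
Row 4: -17 + (-1) + 25 + 17 + ? = 15, so (4,4) = -9.
Column 1: 27 + (-11) + (-17) + 5 + ? = 15, so (3,1) = 11.
Column 3 needs 15; the known cells sum to 12, so (3,3) = 3.
Main diagonal must total 15; the given cells sum to 36, so (5,5) = -21.
The remaining cell in anti-diagonal is (1,5) = 15 − 14 = 1.
From row 5, 15 − (5 + (-3) + 13 + (-21)) gives (5,2) = 21.
Column 2 must total 15; the given cells sum to 22, so (1,2) = -7.
Column 5 needs 15; the known cells sum to 20, so (3,5) = -5.

-5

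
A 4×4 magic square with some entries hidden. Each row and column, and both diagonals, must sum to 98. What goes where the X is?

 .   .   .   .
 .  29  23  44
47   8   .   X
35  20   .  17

5

Row 2 needs 98; the known cells sum to 96, so (2,1) = 2.
The remaining cell in row 4 is (4,3) = 98 − 72 = 26.
The remaining cell in column 1 is (1,1) = 98 − 84 = 14.
Column 2 must total 98; the given cells sum to 57, so (1,2) = 41.
From main diagonal, 98 − (14 + 29 + 17) gives (3,3) = 38.
From anti-diagonal, 98 − (23 + 8 + 35) gives (1,4) = 32.
From row 1, 98 − (14 + 41 + 32) gives (1,3) = 11.
Row 3 must total 98; the given cells sum to 93, so (3,4) = 5.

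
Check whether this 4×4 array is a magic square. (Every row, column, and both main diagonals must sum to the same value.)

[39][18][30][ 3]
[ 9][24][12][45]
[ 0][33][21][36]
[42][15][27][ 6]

Yes

Row 1: 39 + 18 + 30 + 3 = 90.
Row 2: 9 + 24 + 12 + 45 = 90.
Row 3: 0 + 33 + 21 + 36 = 90.
Row 4: 42 + 15 + 27 + 6 = 90.
Column 1: 39 + 9 + 0 + 42 = 90.
Column 2: 18 + 24 + 33 + 15 = 90.
Column 3: 30 + 12 + 21 + 27 = 90.
Column 4: 3 + 45 + 36 + 6 = 90.
Main diagonal: 39 + 24 + 21 + 6 = 90.
Anti-diagonal: 3 + 12 + 33 + 42 = 90.
All lines sum to 90.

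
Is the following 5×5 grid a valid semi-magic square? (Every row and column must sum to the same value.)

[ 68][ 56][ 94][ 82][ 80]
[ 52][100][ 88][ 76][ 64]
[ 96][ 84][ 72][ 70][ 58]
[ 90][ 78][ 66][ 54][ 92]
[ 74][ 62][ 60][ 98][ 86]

Yes

Row 1: 68 + 56 + 94 + 82 + 80 = 380.
Row 2: 52 + 100 + 88 + 76 + 64 = 380.
Row 3: 96 + 84 + 72 + 70 + 58 = 380.
Row 4: 90 + 78 + 66 + 54 + 92 = 380.
Row 5: 74 + 62 + 60 + 98 + 86 = 380.
Column 1: 68 + 52 + 96 + 90 + 74 = 380.
Column 2: 56 + 100 + 84 + 78 + 62 = 380.
Column 3: 94 + 88 + 72 + 66 + 60 = 380.
Column 4: 82 + 76 + 70 + 54 + 98 = 380.
Column 5: 80 + 64 + 58 + 92 + 86 = 380.
All lines sum to 380.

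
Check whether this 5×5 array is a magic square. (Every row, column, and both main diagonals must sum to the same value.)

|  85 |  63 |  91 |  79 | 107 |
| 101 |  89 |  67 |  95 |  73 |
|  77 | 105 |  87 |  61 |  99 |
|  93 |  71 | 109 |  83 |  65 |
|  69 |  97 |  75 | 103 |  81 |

Row 1: 85 + 63 + 91 + 79 + 107 = 425.
Row 2: 101 + 89 + 67 + 95 + 73 = 425.
Row 3: 77 + 105 + 87 + 61 + 99 = 429.
Row 4: 93 + 71 + 109 + 83 + 65 = 421.
Row 5: 69 + 97 + 75 + 103 + 81 = 425.
Column 1: 85 + 101 + 77 + 93 + 69 = 425.
Column 2: 63 + 89 + 105 + 71 + 97 = 425.
Column 3: 91 + 67 + 87 + 109 + 75 = 429.
Column 4: 79 + 95 + 61 + 83 + 103 = 421.
Column 5: 107 + 73 + 99 + 65 + 81 = 425.
Main diagonal: 85 + 89 + 87 + 83 + 81 = 425.
Anti-diagonal: 107 + 95 + 87 + 71 + 69 = 429.

No — column 5 sums to 425 but row 3 sums to 429.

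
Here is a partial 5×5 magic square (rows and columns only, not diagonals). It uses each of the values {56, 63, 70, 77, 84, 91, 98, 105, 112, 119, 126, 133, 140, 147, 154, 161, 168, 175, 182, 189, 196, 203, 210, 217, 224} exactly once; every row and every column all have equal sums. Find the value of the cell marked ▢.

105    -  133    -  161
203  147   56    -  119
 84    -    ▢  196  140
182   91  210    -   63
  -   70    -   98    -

112

The 25 entries sum to 3500, so each line sums to 3500/5 = 700.
The remaining cell in row 2 is (2,4) = 700 − 525 = 175.
From row 4, 700 − (182 + 91 + 210 + 63) gives (4,4) = 154.
The remaining cell in column 1 is (5,1) = 700 − 574 = 126.
From column 4, 700 − (175 + 196 + 154 + 98) gives (1,4) = 77.
Column 5 needs 700; the known cells sum to 483, so (5,5) = 217.
From row 1, 700 − (105 + 133 + 77 + 161) gives (1,2) = 224.
Row 5 must total 700; the given cells sum to 511, so (5,3) = 189.
From column 2, 700 − (224 + 147 + 91 + 70) gives (3,2) = 168.
Using column 3: 133 + 56 + 210 + 189 + ? → (3,3) = 700 − 588 = 112.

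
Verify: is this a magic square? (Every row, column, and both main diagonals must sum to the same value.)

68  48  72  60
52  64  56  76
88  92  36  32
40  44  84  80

Yes

Row 1: 68 + 48 + 72 + 60 = 248.
Row 2: 52 + 64 + 56 + 76 = 248.
Row 3: 88 + 92 + 36 + 32 = 248.
Row 4: 40 + 44 + 84 + 80 = 248.
Column 1: 68 + 52 + 88 + 40 = 248.
Column 2: 48 + 64 + 92 + 44 = 248.
Column 3: 72 + 56 + 36 + 84 = 248.
Column 4: 60 + 76 + 32 + 80 = 248.
Main diagonal: 68 + 64 + 36 + 80 = 248.
Anti-diagonal: 60 + 56 + 92 + 40 = 248.
All lines sum to 248.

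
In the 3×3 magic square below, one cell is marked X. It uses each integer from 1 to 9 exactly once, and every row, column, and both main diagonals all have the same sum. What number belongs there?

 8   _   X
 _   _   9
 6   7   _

The entries are 1 through 9, which sum to 45, so each line sums to 45/3 = 15.
Using row 3: 6 + 7 + ? → (3,3) = 15 − 13 = 2.
From column 1, 15 − (8 + 6) gives (2,1) = 1.
Column 3 must total 15; the given cells sum to 11, so (1,3) = 4.

4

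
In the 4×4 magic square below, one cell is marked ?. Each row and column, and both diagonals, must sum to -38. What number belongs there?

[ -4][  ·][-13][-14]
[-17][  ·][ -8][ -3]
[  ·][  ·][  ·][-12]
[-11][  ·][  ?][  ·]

Using row 1: -4 + (-13) + (-14) + ? → (1,2) = -38 − (-31) = -7.
Row 2 needs -38; the known cells sum to -28, so (2,2) = -10.
The remaining cell in column 1 is (3,1) = -38 − (-32) = -6.
Column 4 needs -38; the known cells sum to -29, so (4,4) = -9.
Using main diagonal: -4 + (-10) + (-9) + ? → (3,3) = -38 − (-23) = -15.
Anti-diagonal needs -38; the known cells sum to -33, so (3,2) = -5.
Column 2 needs -38; the known cells sum to -22, so (4,2) = -16.
Column 3 needs -38; the known cells sum to -36, so (4,3) = -2.

-2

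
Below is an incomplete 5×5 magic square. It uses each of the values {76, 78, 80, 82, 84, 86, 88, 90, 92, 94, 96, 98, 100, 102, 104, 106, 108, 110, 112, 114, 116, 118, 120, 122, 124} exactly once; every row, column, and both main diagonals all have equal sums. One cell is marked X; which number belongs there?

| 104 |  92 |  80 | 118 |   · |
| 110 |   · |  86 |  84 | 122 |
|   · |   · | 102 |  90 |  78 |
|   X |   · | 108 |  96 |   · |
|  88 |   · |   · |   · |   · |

82

The 25 entries sum to 2500, so each line sums to 2500/5 = 500.
The remaining cell in row 1 is (1,5) = 500 − 394 = 106.
Row 2 must total 500; the given cells sum to 402, so (2,2) = 98.
From column 3, 500 − (80 + 86 + 102 + 108) gives (5,3) = 124.
The remaining cell in column 4 is (5,4) = 500 − 388 = 112.
From main diagonal, 500 − (104 + 98 + 102 + 96) gives (5,5) = 100.
Anti-diagonal must total 500; the given cells sum to 380, so (4,2) = 120.
Row 5 must total 500; the given cells sum to 424, so (5,2) = 76.
Using column 2: 92 + 98 + 120 + 76 + ? → (3,2) = 500 − 386 = 114.
Using column 5: 106 + 122 + 78 + 100 + ? → (4,5) = 500 − 406 = 94.
Row 3 needs 500; the known cells sum to 384, so (3,1) = 116.
Row 4 needs 500; the known cells sum to 418, so (4,1) = 82.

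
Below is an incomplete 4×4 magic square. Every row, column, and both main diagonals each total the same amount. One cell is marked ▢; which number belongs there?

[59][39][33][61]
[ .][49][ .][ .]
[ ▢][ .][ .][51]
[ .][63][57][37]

53

Row 1 is complete and sums to 192; that is the magic constant.
Row 4: 63 + 57 + 37 + ? = 192, so (4,1) = 35.
Using column 2: 39 + 49 + 63 + ? → (3,2) = 192 − 151 = 41.
Column 4: 61 + 51 + 37 + ? = 192, so (2,4) = 43.
The remaining cell in main diagonal is (3,3) = 192 − 145 = 47.
From anti-diagonal, 192 − (61 + 41 + 35) gives (2,3) = 55.
Using row 2: 49 + 55 + 43 + ? → (2,1) = 192 − 147 = 45.
Row 3 must total 192; the given cells sum to 139, so (3,1) = 53.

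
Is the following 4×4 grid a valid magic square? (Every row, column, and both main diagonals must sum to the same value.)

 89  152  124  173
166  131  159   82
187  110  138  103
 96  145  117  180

Yes

Row 1: 89 + 152 + 124 + 173 = 538.
Row 2: 166 + 131 + 159 + 82 = 538.
Row 3: 187 + 110 + 138 + 103 = 538.
Row 4: 96 + 145 + 117 + 180 = 538.
Column 1: 89 + 166 + 187 + 96 = 538.
Column 2: 152 + 131 + 110 + 145 = 538.
Column 3: 124 + 159 + 138 + 117 = 538.
Column 4: 173 + 82 + 103 + 180 = 538.
Main diagonal: 89 + 131 + 138 + 180 = 538.
Anti-diagonal: 173 + 159 + 110 + 96 = 538.
All lines sum to 538.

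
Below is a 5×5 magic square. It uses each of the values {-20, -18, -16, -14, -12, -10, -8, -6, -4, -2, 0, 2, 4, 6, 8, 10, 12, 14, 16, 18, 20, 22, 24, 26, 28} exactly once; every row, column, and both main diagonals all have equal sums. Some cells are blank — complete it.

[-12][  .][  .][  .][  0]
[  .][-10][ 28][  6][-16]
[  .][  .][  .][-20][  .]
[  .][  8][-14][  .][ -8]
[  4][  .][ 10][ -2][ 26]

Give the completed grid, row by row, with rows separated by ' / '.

The 25 entries sum to 100, so each line sums to 100/5 = 20.
Row 2 needs 20; the known cells sum to 8, so (2,1) = 12.
From row 5, 20 − (4 + 10 + (-2) + 26) gives (5,2) = -18.
From column 5, 20 − (0 + (-16) + (-8) + 26) gives (3,5) = 18.
From anti-diagonal, 20 − (0 + 6 + 8 + 4) gives (3,3) = 2.
Column 3 needs 20; the known cells sum to 26, so (1,3) = -6.
Main diagonal: -12 + (-10) + 2 + 26 + ? = 20, so (4,4) = 14.
Row 4: 8 + (-14) + 14 + (-8) + ? = 20, so (4,1) = 20.
Column 1: -12 + 12 + 20 + 4 + ? = 20, so (3,1) = -4.
Using column 4: 6 + (-20) + 14 + (-2) + ? → (1,4) = 20 − (-2) = 22.
The remaining cell in row 1 is (1,2) = 20 − 4 = 16.
The remaining cell in row 3 is (3,2) = 20 − (-4) = 24.

-12 16 -6 22 0 / 12 -10 28 6 -16 / -4 24 2 -20 18 / 20 8 -14 14 -8 / 4 -18 10 -2 26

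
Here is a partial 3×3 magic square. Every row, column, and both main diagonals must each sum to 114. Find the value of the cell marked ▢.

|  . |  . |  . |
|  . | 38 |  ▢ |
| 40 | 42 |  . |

46

The remaining cell in row 3 is (3,3) = 114 − 82 = 32.
Column 2: 38 + 42 + ? = 114, so (1,2) = 34.
Main diagonal must total 114; the given cells sum to 70, so (1,1) = 44.
Anti-diagonal: 38 + 40 + ? = 114, so (1,3) = 36.
The remaining cell in column 1 is (2,1) = 114 − 84 = 30.
The remaining cell in column 3 is (2,3) = 114 − 68 = 46.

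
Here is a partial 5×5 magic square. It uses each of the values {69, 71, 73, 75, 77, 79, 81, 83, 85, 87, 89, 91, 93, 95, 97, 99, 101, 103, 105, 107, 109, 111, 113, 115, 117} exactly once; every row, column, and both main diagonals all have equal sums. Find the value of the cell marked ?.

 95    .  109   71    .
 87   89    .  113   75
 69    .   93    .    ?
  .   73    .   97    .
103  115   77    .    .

The 25 entries sum to 2325, so each line sums to 2325/5 = 465.
From row 2, 465 − (87 + 89 + 113 + 75) gives (2,3) = 101.
Column 1 must total 465; the given cells sum to 354, so (4,1) = 111.
The remaining cell in column 3 is (4,3) = 465 − 380 = 85.
Main diagonal must total 465; the given cells sum to 374, so (5,5) = 91.
The remaining cell in anti-diagonal is (1,5) = 465 − 382 = 83.
From row 1, 465 − (95 + 109 + 71 + 83) gives (1,2) = 107.
Using row 4: 111 + 73 + 85 + 97 + ? → (4,5) = 465 − 366 = 99.
The remaining cell in row 5 is (5,4) = 465 − 386 = 79.
From column 2, 465 − (107 + 89 + 73 + 115) gives (3,2) = 81.
Column 4 must total 465; the given cells sum to 360, so (3,4) = 105.
Column 5 needs 465; the known cells sum to 348, so (3,5) = 117.

117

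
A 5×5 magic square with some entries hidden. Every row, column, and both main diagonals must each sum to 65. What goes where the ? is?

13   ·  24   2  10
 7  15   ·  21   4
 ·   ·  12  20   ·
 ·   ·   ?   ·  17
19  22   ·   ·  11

6

The remaining cell in row 1 is (1,2) = 65 − 49 = 16.
From row 2, 65 − (7 + 15 + 21 + 4) gives (2,3) = 18.
Using column 5: 10 + 4 + 17 + 11 + ? → (3,5) = 65 − 42 = 23.
Main diagonal needs 65; the known cells sum to 51, so (4,4) = 14.
Anti-diagonal must total 65; the given cells sum to 62, so (4,2) = 3.
Column 2 must total 65; the given cells sum to 56, so (3,2) = 9.
From column 4, 65 − (2 + 21 + 20 + 14) gives (5,4) = 8.
Row 3 needs 65; the known cells sum to 64, so (3,1) = 1.
Row 5 must total 65; the given cells sum to 60, so (5,3) = 5.
Column 1 must total 65; the given cells sum to 40, so (4,1) = 25.
Using column 3: 24 + 18 + 12 + 5 + ? → (4,3) = 65 − 59 = 6.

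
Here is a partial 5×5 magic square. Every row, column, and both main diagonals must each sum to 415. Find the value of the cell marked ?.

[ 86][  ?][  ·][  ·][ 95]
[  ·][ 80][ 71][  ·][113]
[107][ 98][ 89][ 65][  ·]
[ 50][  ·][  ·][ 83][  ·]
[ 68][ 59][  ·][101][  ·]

62

Row 3 must total 415; the given cells sum to 359, so (3,5) = 56.
Column 1: 86 + 107 + 50 + 68 + ? = 415, so (2,1) = 104.
Using main diagonal: 86 + 80 + 89 + 83 + ? → (5,5) = 415 − 338 = 77.
From row 2, 415 − (104 + 80 + 71 + 113) gives (2,4) = 47.
Row 5 needs 415; the known cells sum to 305, so (5,3) = 110.
Column 4 needs 415; the known cells sum to 296, so (1,4) = 119.
From column 5, 415 − (95 + 113 + 56 + 77) gives (4,5) = 74.
Anti-diagonal: 95 + 47 + 89 + 68 + ? = 415, so (4,2) = 116.
The remaining cell in row 4 is (4,3) = 415 − 323 = 92.
Column 2 needs 415; the known cells sum to 353, so (1,2) = 62.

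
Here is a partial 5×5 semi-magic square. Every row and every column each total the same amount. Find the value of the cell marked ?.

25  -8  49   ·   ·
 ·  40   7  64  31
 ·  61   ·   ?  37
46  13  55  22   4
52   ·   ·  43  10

Row 4 is complete and sums to 140; that is the magic constant.
The remaining cell in row 2 is (2,1) = 140 − 142 = -2.
Using column 1: 25 + (-2) + 46 + 52 + ? → (3,1) = 140 − 121 = 19.
Column 2 must total 140; the given cells sum to 106, so (5,2) = 34.
Using column 5: 31 + 37 + 4 + 10 + ? → (1,5) = 140 − 82 = 58.
Row 1: 25 + (-8) + 49 + 58 + ? = 140, so (1,4) = 16.
The remaining cell in row 5 is (5,3) = 140 − 139 = 1.
Column 3: 49 + 7 + 55 + 1 + ? = 140, so (3,3) = 28.
The remaining cell in column 4 is (3,4) = 140 − 145 = -5.

-5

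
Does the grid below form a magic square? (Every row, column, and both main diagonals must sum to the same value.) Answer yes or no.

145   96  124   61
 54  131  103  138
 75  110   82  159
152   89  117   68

Yes

Row 1: 145 + 96 + 124 + 61 = 426.
Row 2: 54 + 131 + 103 + 138 = 426.
Row 3: 75 + 110 + 82 + 159 = 426.
Row 4: 152 + 89 + 117 + 68 = 426.
Column 1: 145 + 54 + 75 + 152 = 426.
Column 2: 96 + 131 + 110 + 89 = 426.
Column 3: 124 + 103 + 82 + 117 = 426.
Column 4: 61 + 138 + 159 + 68 = 426.
Main diagonal: 145 + 131 + 82 + 68 = 426.
Anti-diagonal: 61 + 103 + 110 + 152 = 426.
All lines sum to 426.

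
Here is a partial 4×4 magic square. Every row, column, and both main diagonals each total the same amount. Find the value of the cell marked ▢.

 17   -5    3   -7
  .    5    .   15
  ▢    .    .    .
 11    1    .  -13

Row 1 is complete and sums to 8; that is the magic constant.
From row 4, 8 − (11 + 1 + (-13)) gives (4,3) = 9.
Using column 2: -5 + 5 + 1 + ? → (3,2) = 8 − 1 = 7.
The remaining cell in column 4 is (3,4) = 8 − (-5) = 13.
From main diagonal, 8 − (17 + 5 + (-13)) gives (3,3) = -1.
The remaining cell in anti-diagonal is (2,3) = 8 − 11 = -3.
Row 2: 5 + (-3) + 15 + ? = 8, so (2,1) = -9.
Row 3 must total 8; the given cells sum to 19, so (3,1) = -11.

-11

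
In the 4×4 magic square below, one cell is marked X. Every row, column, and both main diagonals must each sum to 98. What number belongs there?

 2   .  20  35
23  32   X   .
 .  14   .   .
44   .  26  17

The remaining cell in row 1 is (1,2) = 98 − 57 = 41.
Row 4: 44 + 26 + 17 + ? = 98, so (4,2) = 11.
From column 1, 98 − (2 + 23 + 44) gives (3,1) = 29.
Main diagonal must total 98; the given cells sum to 51, so (3,3) = 47.
The remaining cell in anti-diagonal is (2,3) = 98 − 93 = 5.

5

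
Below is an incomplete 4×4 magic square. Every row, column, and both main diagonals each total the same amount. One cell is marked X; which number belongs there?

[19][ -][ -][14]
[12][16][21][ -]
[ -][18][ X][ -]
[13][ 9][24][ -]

Anti-diagonal is complete and sums to 66; that is the magic constant.
Row 2: 12 + 16 + 21 + ? = 66, so (2,4) = 17.
Row 4: 13 + 9 + 24 + ? = 66, so (4,4) = 20.
Column 1 needs 66; the known cells sum to 44, so (3,1) = 22.
The remaining cell in column 2 is (1,2) = 66 − 43 = 23.
The remaining cell in column 4 is (3,4) = 66 − 51 = 15.
Using main diagonal: 19 + 16 + 20 + ? → (3,3) = 66 − 55 = 11.

11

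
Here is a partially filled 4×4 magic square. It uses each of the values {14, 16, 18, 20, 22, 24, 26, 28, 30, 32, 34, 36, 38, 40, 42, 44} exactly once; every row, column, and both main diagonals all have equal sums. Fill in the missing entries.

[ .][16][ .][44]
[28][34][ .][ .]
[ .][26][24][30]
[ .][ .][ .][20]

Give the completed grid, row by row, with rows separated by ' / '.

The 16 entries sum to 464, so each line sums to 464/4 = 116.
The remaining cell in row 3 is (3,1) = 116 − 80 = 36.
Column 2 needs 116; the known cells sum to 76, so (4,2) = 40.
Column 4 needs 116; the known cells sum to 94, so (2,4) = 22.
From main diagonal, 116 − (34 + 24 + 20) gives (1,1) = 38.
Row 1 needs 116; the known cells sum to 98, so (1,3) = 18.
Row 2 needs 116; the known cells sum to 84, so (2,3) = 32.
Column 1: 38 + 28 + 36 + ? = 116, so (4,1) = 14.
Column 3 must total 116; the given cells sum to 74, so (4,3) = 42.

38 16 18 44 / 28 34 32 22 / 36 26 24 30 / 14 40 42 20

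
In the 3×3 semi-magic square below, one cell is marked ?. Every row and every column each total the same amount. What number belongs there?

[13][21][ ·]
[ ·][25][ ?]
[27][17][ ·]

Column 2 is complete and sums to 63; that is the magic constant.
Using row 1: 13 + 21 + ? → (1,3) = 63 − 34 = 29.
Row 3: 27 + 17 + ? = 63, so (3,3) = 19.
Column 1: 13 + 27 + ? = 63, so (2,1) = 23.
Using column 3: 29 + 19 + ? → (2,3) = 63 − 48 = 15.

15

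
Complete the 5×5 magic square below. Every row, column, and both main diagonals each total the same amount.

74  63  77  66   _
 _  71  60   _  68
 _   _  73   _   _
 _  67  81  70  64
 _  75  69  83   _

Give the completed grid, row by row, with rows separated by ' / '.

74 63 77 66 80 / 82 71 60 79 68 / 65 84 73 62 76 / 78 67 81 70 64 / 61 75 69 83 72

Column 3 is already complete: 77 + 60 + 73 + 81 + 69 = 360, so that is the magic constant.
Row 1: 74 + 63 + 77 + 66 + ? = 360, so (1,5) = 80.
Using row 4: 67 + 81 + 70 + 64 + ? → (4,1) = 360 − 282 = 78.
Column 2 must total 360; the given cells sum to 276, so (3,2) = 84.
Using main diagonal: 74 + 71 + 73 + 70 + ? → (5,5) = 360 − 288 = 72.
From row 5, 360 − (75 + 69 + 83 + 72) gives (5,1) = 61.
Column 5: 80 + 68 + 64 + 72 + ? = 360, so (3,5) = 76.
Anti-diagonal must total 360; the given cells sum to 281, so (2,4) = 79.
The remaining cell in row 2 is (2,1) = 360 − 278 = 82.
From column 1, 360 − (74 + 82 + 78 + 61) gives (3,1) = 65.
Using column 4: 66 + 79 + 70 + 83 + ? → (3,4) = 360 − 298 = 62.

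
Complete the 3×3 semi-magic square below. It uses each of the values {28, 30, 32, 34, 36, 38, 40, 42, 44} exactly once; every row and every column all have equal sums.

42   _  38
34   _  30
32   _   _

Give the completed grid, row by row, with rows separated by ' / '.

42 28 38 / 34 44 30 / 32 36 40

The 9 entries sum to 324, so each line sums to 324/3 = 108.
From row 1, 108 − (42 + 38) gives (1,2) = 28.
Row 2 must total 108; the given cells sum to 64, so (2,2) = 44.
Column 2 must total 108; the given cells sum to 72, so (3,2) = 36.
The remaining cell in column 3 is (3,3) = 108 − 68 = 40.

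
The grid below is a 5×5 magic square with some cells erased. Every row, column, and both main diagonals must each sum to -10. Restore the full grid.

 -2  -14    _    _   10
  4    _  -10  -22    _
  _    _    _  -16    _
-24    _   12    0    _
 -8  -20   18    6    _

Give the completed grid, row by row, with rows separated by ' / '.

-2 -14 -26 22 10 / 4 2 -10 -22 16 / 20 8 -4 -16 -18 / -24 14 12 0 -12 / -8 -20 18 6 -6

Row 5 must total -10; the given cells sum to -4, so (5,5) = -6.
Column 1 must total -10; the given cells sum to -30, so (3,1) = 20.
The remaining cell in column 4 is (1,4) = -10 − (-32) = 22.
Using row 1: -2 + (-14) + 22 + 10 + ? → (1,3) = -10 − 16 = -26.
Using column 3: -26 + (-10) + 12 + 18 + ? → (3,3) = -10 − (-6) = -4.
Using main diagonal: -2 + (-4) + 0 + (-6) + ? → (2,2) = -10 − (-12) = 2.
Anti-diagonal: 10 + (-22) + (-4) + (-8) + ? = -10, so (4,2) = 14.
Using row 2: 4 + 2 + (-10) + (-22) + ? → (2,5) = -10 − (-26) = 16.
The remaining cell in row 4 is (4,5) = -10 − 2 = -12.
Column 2 needs -10; the known cells sum to -18, so (3,2) = 8.
Column 5 needs -10; the known cells sum to 8, so (3,5) = -18.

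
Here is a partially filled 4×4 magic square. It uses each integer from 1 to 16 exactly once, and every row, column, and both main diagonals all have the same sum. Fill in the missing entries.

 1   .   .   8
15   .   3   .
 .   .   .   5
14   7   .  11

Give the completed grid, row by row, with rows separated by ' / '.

1 12 13 8 / 15 6 3 10 / 4 9 16 5 / 14 7 2 11

The entries are 1 through 16, which sum to 136, so each line sums to 136/4 = 34.
Row 4: 14 + 7 + 11 + ? = 34, so (4,3) = 2.
Using column 1: 1 + 15 + 14 + ? → (3,1) = 34 − 30 = 4.
Column 4 must total 34; the given cells sum to 24, so (2,4) = 10.
Anti-diagonal needs 34; the known cells sum to 25, so (3,2) = 9.
The remaining cell in row 2 is (2,2) = 34 − 28 = 6.
From row 3, 34 − (4 + 9 + 5) gives (3,3) = 16.
Column 2 must total 34; the given cells sum to 22, so (1,2) = 12.
Column 3: 3 + 16 + 2 + ? = 34, so (1,3) = 13.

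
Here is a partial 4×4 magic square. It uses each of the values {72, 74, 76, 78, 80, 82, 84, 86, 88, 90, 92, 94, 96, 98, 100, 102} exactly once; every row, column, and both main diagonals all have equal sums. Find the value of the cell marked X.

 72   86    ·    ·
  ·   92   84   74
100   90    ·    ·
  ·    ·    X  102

The 16 entries sum to 1392, so each line sums to 1392/4 = 348.
Row 2: 92 + 84 + 74 + ? = 348, so (2,1) = 98.
Column 1: 72 + 98 + 100 + ? = 348, so (4,1) = 78.
Column 2: 86 + 92 + 90 + ? = 348, so (4,2) = 80.
Main diagonal must total 348; the given cells sum to 266, so (3,3) = 82.
Anti-diagonal: 84 + 90 + 78 + ? = 348, so (1,4) = 96.
From row 1, 348 − (72 + 86 + 96) gives (1,3) = 94.
Row 3 must total 348; the given cells sum to 272, so (3,4) = 76.
Row 4 must total 348; the given cells sum to 260, so (4,3) = 88.

88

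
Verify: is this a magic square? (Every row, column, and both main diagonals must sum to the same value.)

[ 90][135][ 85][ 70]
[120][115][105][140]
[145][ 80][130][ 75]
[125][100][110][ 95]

No — column 4 sums to 380 but column 2 sums to 430.

Row 1: 90 + 135 + 85 + 70 = 380.
Row 2: 120 + 115 + 105 + 140 = 480.
Row 3: 145 + 80 + 130 + 75 = 430.
Row 4: 125 + 100 + 110 + 95 = 430.
Column 1: 90 + 120 + 145 + 125 = 480.
Column 2: 135 + 115 + 80 + 100 = 430.
Column 3: 85 + 105 + 130 + 110 = 430.
Column 4: 70 + 140 + 75 + 95 = 380.
Main diagonal: 90 + 115 + 130 + 95 = 430.
Anti-diagonal: 70 + 105 + 80 + 125 = 380.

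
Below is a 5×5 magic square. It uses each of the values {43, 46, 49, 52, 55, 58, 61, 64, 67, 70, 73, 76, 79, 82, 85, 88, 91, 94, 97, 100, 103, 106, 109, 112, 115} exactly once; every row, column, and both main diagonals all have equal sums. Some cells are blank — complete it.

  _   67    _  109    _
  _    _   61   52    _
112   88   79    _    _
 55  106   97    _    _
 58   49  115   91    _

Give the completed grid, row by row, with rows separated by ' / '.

76 67 43 109 100 / 94 85 61 52 103 / 112 88 79 70 46 / 55 106 97 73 64 / 58 49 115 91 82

The 25 entries sum to 1975, so each line sums to 1975/5 = 395.
Row 5 must total 395; the given cells sum to 313, so (5,5) = 82.
Using column 2: 67 + 88 + 106 + 49 + ? → (2,2) = 395 − 310 = 85.
Column 3 must total 395; the given cells sum to 352, so (1,3) = 43.
Anti-diagonal: 52 + 79 + 106 + 58 + ? = 395, so (1,5) = 100.
From row 1, 395 − (67 + 43 + 109 + 100) gives (1,1) = 76.
The remaining cell in column 1 is (2,1) = 395 − 301 = 94.
The remaining cell in main diagonal is (4,4) = 395 − 322 = 73.
The remaining cell in row 2 is (2,5) = 395 − 292 = 103.
Row 4 must total 395; the given cells sum to 331, so (4,5) = 64.
The remaining cell in column 4 is (3,4) = 395 − 325 = 70.
Column 5 must total 395; the given cells sum to 349, so (3,5) = 46.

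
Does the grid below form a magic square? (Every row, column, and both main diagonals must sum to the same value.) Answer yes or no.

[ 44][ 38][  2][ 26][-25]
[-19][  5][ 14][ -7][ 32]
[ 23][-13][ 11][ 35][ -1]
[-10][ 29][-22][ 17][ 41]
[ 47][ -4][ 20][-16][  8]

No — column 4 sums to 55 but column 3 sums to 25.

Row 1: 44 + 38 + 2 + 26 + (-25) = 85.
Row 2: -19 + 5 + 14 + (-7) + 32 = 25.
Row 3: 23 + (-13) + 11 + 35 + (-1) = 55.
Row 4: -10 + 29 + (-22) + 17 + 41 = 55.
Row 5: 47 + (-4) + 20 + (-16) + 8 = 55.
Column 1: 44 + (-19) + 23 + (-10) + 47 = 85.
Column 2: 38 + 5 + (-13) + 29 + (-4) = 55.
Column 3: 2 + 14 + 11 + (-22) + 20 = 25.
Column 4: 26 + (-7) + 35 + 17 + (-16) = 55.
Column 5: -25 + 32 + (-1) + 41 + 8 = 55.
Main diagonal: 44 + 5 + 11 + 17 + 8 = 85.
Anti-diagonal: -25 + (-7) + 11 + 29 + 47 = 55.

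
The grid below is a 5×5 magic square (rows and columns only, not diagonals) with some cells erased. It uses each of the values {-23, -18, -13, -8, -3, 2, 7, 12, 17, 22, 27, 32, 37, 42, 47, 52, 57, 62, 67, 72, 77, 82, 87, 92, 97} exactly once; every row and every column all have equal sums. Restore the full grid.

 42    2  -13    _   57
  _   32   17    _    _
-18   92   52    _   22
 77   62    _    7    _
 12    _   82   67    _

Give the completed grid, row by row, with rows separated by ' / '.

The 25 entries sum to 925, so each line sums to 925/5 = 185.
Row 1: 42 + 2 + (-13) + 57 + ? = 185, so (1,4) = 97.
Using row 3: -18 + 92 + 52 + 22 + ? → (3,4) = 185 − 148 = 37.
The remaining cell in column 1 is (2,1) = 185 − 113 = 72.
The remaining cell in column 2 is (5,2) = 185 − 188 = -3.
Using column 3: -13 + 17 + 52 + 82 + ? → (4,3) = 185 − 138 = 47.
The remaining cell in column 4 is (2,4) = 185 − 208 = -23.
Using row 2: 72 + 32 + 17 + (-23) + ? → (2,5) = 185 − 98 = 87.
From row 4, 185 − (77 + 62 + 47 + 7) gives (4,5) = -8.
The remaining cell in row 5 is (5,5) = 185 − 158 = 27.

42 2 -13 97 57 / 72 32 17 -23 87 / -18 92 52 37 22 / 77 62 47 7 -8 / 12 -3 82 67 27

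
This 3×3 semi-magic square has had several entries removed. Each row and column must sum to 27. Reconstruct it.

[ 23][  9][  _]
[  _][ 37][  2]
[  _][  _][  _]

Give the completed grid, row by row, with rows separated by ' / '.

23 9 -5 / -12 37 2 / 16 -19 30

Using row 1: 23 + 9 + ? → (1,3) = 27 − 32 = -5.
Row 2 needs 27; the known cells sum to 39, so (2,1) = -12.
Column 1 needs 27; the known cells sum to 11, so (3,1) = 16.
From column 2, 27 − (9 + 37) gives (3,2) = -19.
Column 3: -5 + 2 + ? = 27, so (3,3) = 30.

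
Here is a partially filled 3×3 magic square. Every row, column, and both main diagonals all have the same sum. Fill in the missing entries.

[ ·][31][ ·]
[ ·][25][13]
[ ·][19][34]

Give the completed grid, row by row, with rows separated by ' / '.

16 31 28 / 37 25 13 / 22 19 34

Column 2 is already complete: 31 + 25 + 19 = 75, so that is the magic constant.
Row 2 must total 75; the given cells sum to 38, so (2,1) = 37.
Row 3 must total 75; the given cells sum to 53, so (3,1) = 22.
Column 1 must total 75; the given cells sum to 59, so (1,1) = 16.
Column 3 needs 75; the known cells sum to 47, so (1,3) = 28.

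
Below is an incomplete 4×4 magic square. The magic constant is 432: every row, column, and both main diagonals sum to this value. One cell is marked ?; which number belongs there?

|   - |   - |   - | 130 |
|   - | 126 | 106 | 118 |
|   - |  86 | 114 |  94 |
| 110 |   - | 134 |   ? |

90

From row 2, 432 − (126 + 106 + 118) gives (2,1) = 82.
Using row 3: 86 + 114 + 94 + ? → (3,1) = 432 − 294 = 138.
Column 1 must total 432; the given cells sum to 330, so (1,1) = 102.
Column 3: 106 + 114 + 134 + ? = 432, so (1,3) = 78.
From column 4, 432 − (130 + 118 + 94) gives (4,4) = 90.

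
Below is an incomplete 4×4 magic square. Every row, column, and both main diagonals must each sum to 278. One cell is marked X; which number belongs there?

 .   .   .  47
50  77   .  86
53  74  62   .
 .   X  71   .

From row 2, 278 − (50 + 77 + 86) gives (2,3) = 65.
Row 3 needs 278; the known cells sum to 189, so (3,4) = 89.
Column 3 must total 278; the given cells sum to 198, so (1,3) = 80.
Column 4 needs 278; the known cells sum to 222, so (4,4) = 56.
The remaining cell in main diagonal is (1,1) = 278 − 195 = 83.
Anti-diagonal needs 278; the known cells sum to 186, so (4,1) = 92.
Row 1 needs 278; the known cells sum to 210, so (1,2) = 68.
The remaining cell in row 4 is (4,2) = 278 − 219 = 59.

59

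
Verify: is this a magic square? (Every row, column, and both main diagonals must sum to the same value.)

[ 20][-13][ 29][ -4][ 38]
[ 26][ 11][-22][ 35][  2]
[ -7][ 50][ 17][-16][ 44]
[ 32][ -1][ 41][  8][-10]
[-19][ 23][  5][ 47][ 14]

No — row 3 sums to 88 but main diagonal sums to 70.

Row 1: 20 + (-13) + 29 + (-4) + 38 = 70.
Row 2: 26 + 11 + (-22) + 35 + 2 = 52.
Row 3: -7 + 50 + 17 + (-16) + 44 = 88.
Row 4: 32 + (-1) + 41 + 8 + (-10) = 70.
Row 5: -19 + 23 + 5 + 47 + 14 = 70.
Column 1: 20 + 26 + (-7) + 32 + (-19) = 52.
Column 2: -13 + 11 + 50 + (-1) + 23 = 70.
Column 3: 29 + (-22) + 17 + 41 + 5 = 70.
Column 4: -4 + 35 + (-16) + 8 + 47 = 70.
Column 5: 38 + 2 + 44 + (-10) + 14 = 88.
Main diagonal: 20 + 11 + 17 + 8 + 14 = 70.
Anti-diagonal: 38 + 35 + 17 + (-1) + (-19) = 70.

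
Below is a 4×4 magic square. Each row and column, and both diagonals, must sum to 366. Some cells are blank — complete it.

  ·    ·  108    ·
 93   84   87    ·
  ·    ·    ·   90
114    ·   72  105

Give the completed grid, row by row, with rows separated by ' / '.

From row 2, 366 − (93 + 84 + 87) gives (2,4) = 102.
Row 4: 114 + 72 + 105 + ? = 366, so (4,2) = 75.
Using column 3: 108 + 87 + 72 + ? → (3,3) = 366 − 267 = 99.
The remaining cell in column 4 is (1,4) = 366 − 297 = 69.
Main diagonal must total 366; the given cells sum to 288, so (1,1) = 78.
Anti-diagonal: 69 + 87 + 114 + ? = 366, so (3,2) = 96.
From row 1, 366 − (78 + 108 + 69) gives (1,2) = 111.
The remaining cell in row 3 is (3,1) = 366 − 285 = 81.

78 111 108 69 / 93 84 87 102 / 81 96 99 90 / 114 75 72 105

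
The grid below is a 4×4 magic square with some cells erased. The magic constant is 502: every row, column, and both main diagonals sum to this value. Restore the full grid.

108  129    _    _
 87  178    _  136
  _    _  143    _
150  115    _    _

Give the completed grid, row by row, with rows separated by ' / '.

108 129 94 171 / 87 178 101 136 / 157 80 143 122 / 150 115 164 73

Row 2 must total 502; the given cells sum to 401, so (2,3) = 101.
Column 1 needs 502; the known cells sum to 345, so (3,1) = 157.
Column 2: 129 + 178 + 115 + ? = 502, so (3,2) = 80.
Using main diagonal: 108 + 178 + 143 + ? → (4,4) = 502 − 429 = 73.
From anti-diagonal, 502 − (101 + 80 + 150) gives (1,4) = 171.
Row 1 needs 502; the known cells sum to 408, so (1,3) = 94.
Row 3 needs 502; the known cells sum to 380, so (3,4) = 122.
Row 4 needs 502; the known cells sum to 338, so (4,3) = 164.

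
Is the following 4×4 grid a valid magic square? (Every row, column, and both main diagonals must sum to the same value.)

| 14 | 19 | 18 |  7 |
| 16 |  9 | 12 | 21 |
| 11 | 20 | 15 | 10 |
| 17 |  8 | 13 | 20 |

No — row 3 sums to 56 but column 1 sums to 58.

Row 1: 14 + 19 + 18 + 7 = 58.
Row 2: 16 + 9 + 12 + 21 = 58.
Row 3: 11 + 20 + 15 + 10 = 56.
Row 4: 17 + 8 + 13 + 20 = 58.
Column 1: 14 + 16 + 11 + 17 = 58.
Column 2: 19 + 9 + 20 + 8 = 56.
Column 3: 18 + 12 + 15 + 13 = 58.
Column 4: 7 + 21 + 10 + 20 = 58.
Main diagonal: 14 + 9 + 15 + 20 = 58.
Anti-diagonal: 7 + 12 + 20 + 17 = 56.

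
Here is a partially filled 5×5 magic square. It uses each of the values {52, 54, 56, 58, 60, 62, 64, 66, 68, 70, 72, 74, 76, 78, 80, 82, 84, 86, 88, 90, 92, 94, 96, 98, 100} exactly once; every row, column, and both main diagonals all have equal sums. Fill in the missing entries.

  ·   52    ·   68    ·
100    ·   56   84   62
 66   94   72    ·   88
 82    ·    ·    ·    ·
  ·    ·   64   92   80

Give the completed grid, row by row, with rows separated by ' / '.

74 52 90 68 96 / 100 78 56 84 62 / 66 94 72 60 88 / 82 70 98 76 54 / 58 86 64 92 80

The 25 entries sum to 1900, so each line sums to 1900/5 = 380.
From row 2, 380 − (100 + 56 + 84 + 62) gives (2,2) = 78.
Row 3 needs 380; the known cells sum to 320, so (3,4) = 60.
Column 4: 68 + 84 + 60 + 92 + ? = 380, so (4,4) = 76.
Main diagonal: 78 + 72 + 76 + 80 + ? = 380, so (1,1) = 74.
Column 1 must total 380; the given cells sum to 322, so (5,1) = 58.
Row 5: 58 + 64 + 92 + 80 + ? = 380, so (5,2) = 86.
Column 2: 52 + 78 + 94 + 86 + ? = 380, so (4,2) = 70.
Anti-diagonal needs 380; the known cells sum to 284, so (1,5) = 96.
Row 1: 74 + 52 + 68 + 96 + ? = 380, so (1,3) = 90.
From column 3, 380 − (90 + 56 + 72 + 64) gives (4,3) = 98.
Using column 5: 96 + 62 + 88 + 80 + ? → (4,5) = 380 − 326 = 54.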